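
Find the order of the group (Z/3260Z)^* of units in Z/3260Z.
(Z/3260Z)^* consists of the classes a with gcd(a, 3260) = 1, so its order is φ(3260). φ is multiplicative, with φ(p^e) = p^e − p^(e−1). Factorise 3260 = 2^2 · 5 · 163. Then
  φ(3260) = (2^2 − 2^1) · (5 − 1) · (163 − 1) = 2 · 4 · 162 = 1296.
Thus |(Z/3260Z)^*| = 1296.

Final answer: |(Z/3260Z)^*| = 1296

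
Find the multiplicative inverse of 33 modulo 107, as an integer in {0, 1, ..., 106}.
33^(−1) ≡ 13 (mod 107)

Apply the extended Euclidean algorithm to (107, 33), tracking rows (r, s, t) with s·107 + t·33 = r. Each division r_prev = q·r_cur + r_new produces the new row as (previous row) − q·(current row):
  row A: (107, 1, 0)   [1·107 + 0·33 = 107]
  row B: (33, 0, 1)   [0·107 + 1·33 = 33]
  107 = 3·33 + 8   → row C = row A − 3·row B = (8, 1, −3)   [check: 1·107 − 3·33 = 8]
  33 = 4·8 + 1   → row D = row B − 4·row C = (1, −4, 13)   [check: −4·107 + 13·33 = 1]
  8 = 8·1 + 0   → remainder 0, stop. gcd = 1 (last nonzero row D).
The gcd is 1, so 33 is invertible mod 107. The last nonzero row gives −4·107 + 13·33 = 1, so t = 13. So 33^(−1) ≡ 13 (mod 107). Verify: 33 · 13 = 429 ≡ 1 (mod 107). ✓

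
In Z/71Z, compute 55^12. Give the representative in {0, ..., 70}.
Use repeated squaring. Binary(12) = 1100. Walk through the bits of the exponent 12 left-to-right: at each bit after the leading one, square the running value, then multiply by 55 if the bit is 1 (always reducing mod 71):
  bit 1 = 1 (leading): start with 55.
  bit 2 = 1: square 55^2 = 3025 ≡ 43; bit is 1, so multiply 43·55 = 2365 ≡ 22 (mod 71).
  bit 3 = 0: square 22^2 = 484 ≡ 58 (mod 71).
  bit 4 = 0: square 58^2 = 3364 ≡ 27 (mod 71).
Final value: 55^12 ≡ 27 (mod 71).

Final answer: 27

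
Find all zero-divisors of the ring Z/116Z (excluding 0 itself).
nonzero zero-divisors of Z/116Z = {2, 4, 6, 8, 10, 12, 14, 16, 18, 20, 22, 24, 26, 28, 29, 30, 32, 34, 36, 38, 40, 42, 44, 46, 48, 50, 52, 54, 56, 58, 60, 62, 64, 66, 68, 70, 72, 74, 76, 78, 80, 82, 84, 86, 87, 88, 90, 92, 94, 96, 98, 100, 102, 104, 106, 108, 110, 112, 114}

An element a ∈ Z/116Z (with a ≠ 0) is a zero-divisor iff gcd(a, 116) > 1 (because a is a unit precisely when gcd(a, n) = 1, and in Z/nZ every nonzero, non-unit element is a zero-divisor). Scan a = 1, ..., 115 and keep those with gcd(a, 116) > 1:
  gcd(2, 116) = 2, gcd(4, 116) = 4, gcd(6, 116) = 2, gcd(8, 116) = 4, gcd(10, 116) = 2, gcd(12, 116) = 4, gcd(14, 116) = 2, gcd(16, 116) = 4, gcd(18, 116) = 2, gcd(20, 116) = 4, gcd(22, 116) = 2, gcd(24, 116) = 4, gcd(26, 116) = 2, gcd(28, 116) = 4, gcd(29, 116) = 29, gcd(30, 116) = 2, gcd(32, 116) = 4, gcd(34, 116) = 2, gcd(36, 116) = 4, gcd(38, 116) = 2, gcd(40, 116) = 4, gcd(42, 116) = 2, gcd(44, 116) = 4, gcd(46, 116) = 2, gcd(48, 116) = 4, gcd(50, 116) = 2, gcd(52, 116) = 4, gcd(54, 116) = 2, gcd(56, 116) = 4, gcd(58, 116) = 58, gcd(60, 116) = 4, gcd(62, 116) = 2, gcd(64, 116) = 4, gcd(66, 116) = 2, gcd(68, 116) = 4, gcd(70, 116) = 2, gcd(72, 116) = 4, gcd(74, 116) = 2, gcd(76, 116) = 4, gcd(78, 116) = 2, gcd(80, 116) = 4, gcd(82, 116) = 2, gcd(84, 116) = 4, gcd(86, 116) = 2, gcd(87, 116) = 29, gcd(88, 116) = 4, gcd(90, 116) = 2, gcd(92, 116) = 4, gcd(94, 116) = 2, gcd(96, 116) = 4, gcd(98, 116) = 2, gcd(100, 116) = 4, gcd(102, 116) = 2, gcd(104, 116) = 4, gcd(106, 116) = 2, gcd(108, 116) = 4, gcd(110, 116) = 2, gcd(112, 116) = 4, gcd(114, 116) = 2.
All other a ∈ {1, ..., 115} have gcd(a, 116) = 1 and are units. So the nonzero zero-divisors are exactly the 59 values of a appearing in this scan.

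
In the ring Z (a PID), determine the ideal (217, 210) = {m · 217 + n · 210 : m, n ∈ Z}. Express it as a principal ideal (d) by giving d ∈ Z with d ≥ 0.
(217, 210) = (7); d = 7

In the PID Z, (a, b) is generated by gcd(a, b). Compute gcd(217, 210) with the extended Euclidean algorithm, tracking rows (r, s, t) with s·217 + t·210 = r:
  row A: (217, 1, 0)   [1·217 + 0·210 = 217]
  row B: (210, 0, 1)   [0·217 + 1·210 = 210]
  217 = 1·210 + 7   → row C = row A − 1·row B = (7, 1, −1)   [check: 1·217 − 1·210 = 7]
  210 = 30·7 + 0   → remainder 0, stop. gcd = 7 (last nonzero row C).
So gcd(217, 210) = 7, with Bézout identity 1·217 − 1·210 = 7. Containment (⊇): the Bézout identity exhibits 7 as an element of (217, 210), giving (7) ⊆ (217, 210). Containment (⊆): since 7 | 217 and 7 | 210 (217 = 7·31, 210 = 7·30), every Z-linear combination of 217 and 210 is divisible by 7, so (217, 210) ⊆ (7). Therefore (217, 210) = (7), d = 7.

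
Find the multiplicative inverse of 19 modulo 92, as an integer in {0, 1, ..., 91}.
19^(−1) ≡ 63 (mod 92)

Apply the extended Euclidean algorithm to (92, 19), tracking rows (r, s, t) with s·92 + t·19 = r. Each division r_prev = q·r_cur + r_new produces the new row as (previous row) − q·(current row):
  row A: (92, 1, 0)   [1·92 + 0·19 = 92]
  row B: (19, 0, 1)   [0·92 + 1·19 = 19]
  92 = 4·19 + 16   → row C = row A − 4·row B = (16, 1, −4)   [check: 1·92 − 4·19 = 16]
  19 = 1·16 + 3   → row D = row B − 1·row C = (3, −1, 5)   [check: −1·92 + 5·19 = 3]
  16 = 5·3 + 1   → row E = row C − 5·row D = (1, 6, −29)   [check: 6·92 − 29·19 = 1]
  3 = 3·1 + 0   → remainder 0, stop. gcd = 1 (last nonzero row E).
The gcd is 1, so 19 is invertible mod 92. The last nonzero row gives 6·92 − 29·19 = 1, so t = −29. So 19^(−1) ≡ −29 ≡ 63 (mod 92). Verify: 19 · 63 = 1197 ≡ 1 (mod 92). ✓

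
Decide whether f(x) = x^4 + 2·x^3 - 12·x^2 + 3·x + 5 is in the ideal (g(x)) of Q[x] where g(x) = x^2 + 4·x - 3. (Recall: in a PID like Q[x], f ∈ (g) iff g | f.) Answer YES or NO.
In Q[x] the ideal (g) consists of all multiples of g, so f ∈ (g) iff g | f, i.e. iff the remainder of f on division by g is 0. Divide f by g (g is monic, so eliminate the leading term of the running remainder at each step):
  leading term x^4: subtract (x^2)·g(x) = x^4 + 4·x^3 - 3·x^2, leaving -2·x^3 - 9·x^2 + 3·x + 5
  leading term -2·x^3: subtract (-2·x)·g(x) = -2·x^3 - 8·x^2 + 6·x, leaving -x^2 - 3·x + 5
  leading term -x^2: subtract (-1)·g(x) = -x^2 - 4·x + 3, leaving x + 2
The remainder r(x) = x + 2 ≠ 0 (and deg r < deg g), so g ∤ f, i.e. f ∉ (g).

Final answer: NO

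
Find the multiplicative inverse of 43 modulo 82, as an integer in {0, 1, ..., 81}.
43^(−1) ≡ 21 (mod 82)

Apply the extended Euclidean algorithm to (82, 43), tracking rows (r, s, t) with s·82 + t·43 = r. Each division r_prev = q·r_cur + r_new produces the new row as (previous row) − q·(current row):
  row A: (82, 1, 0)   [1·82 + 0·43 = 82]
  row B: (43, 0, 1)   [0·82 + 1·43 = 43]
  82 = 1·43 + 39   → row C = row A − 1·row B = (39, 1, −1)   [check: 1·82 − 1·43 = 39]
  43 = 1·39 + 4   → row D = row B − 1·row C = (4, −1, 2)   [check: −1·82 + 2·43 = 4]
  39 = 9·4 + 3   → row E = row C − 9·row D = (3, 10, −19)   [check: 10·82 − 19·43 = 3]
  4 = 1·3 + 1   → row F = row D − 1·row E = (1, −11, 21)   [check: −11·82 + 21·43 = 1]
  3 = 3·1 + 0   → remainder 0, stop. gcd = 1 (last nonzero row F).
The gcd is 1, so 43 is invertible mod 82. The last nonzero row gives −11·82 + 21·43 = 1, so t = 21. So 43^(−1) ≡ 21 (mod 82). Verify: 43 · 21 = 903 ≡ 1 (mod 82). ✓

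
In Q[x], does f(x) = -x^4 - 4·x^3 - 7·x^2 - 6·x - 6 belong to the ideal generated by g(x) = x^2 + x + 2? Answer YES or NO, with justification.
NO

In Q[x] the ideal (g) consists of all multiples of g, so f ∈ (g) iff g | f, i.e. iff the remainder of f on division by g is 0. Divide f by g (g is monic, so eliminate the leading term of the running remainder at each step):
  leading term -x^4: subtract (-x^2)·g(x) = -x^4 - x^3 - 2·x^2, leaving -3·x^3 - 5·x^2 - 6·x - 6
  leading term -3·x^3: subtract (-3·x)·g(x) = -3·x^3 - 3·x^2 - 6·x, leaving -2·x^2 - 6
  leading term -2·x^2: subtract (-2)·g(x) = -2·x^2 - 2·x - 4, leaving 2·x - 2
The remainder r(x) = 2·x - 2 ≠ 0 (and deg r < deg g), so g ∤ f, i.e. f ∉ (g).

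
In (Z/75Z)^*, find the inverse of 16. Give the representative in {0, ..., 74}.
Apply the extended Euclidean algorithm to (75, 16), tracking rows (r, s, t) with s·75 + t·16 = r. Each division r_prev = q·r_cur + r_new produces the new row as (previous row) − q·(current row):
  row A: (75, 1, 0)   [1·75 + 0·16 = 75]
  row B: (16, 0, 1)   [0·75 + 1·16 = 16]
  75 = 4·16 + 11   → row C = row A − 4·row B = (11, 1, −4)   [check: 1·75 − 4·16 = 11]
  16 = 1·11 + 5   → row D = row B − 1·row C = (5, −1, 5)   [check: −1·75 + 5·16 = 5]
  11 = 2·5 + 1   → row E = row C − 2·row D = (1, 3, −14)   [check: 3·75 − 14·16 = 1]
  5 = 5·1 + 0   → remainder 0, stop. gcd = 1 (last nonzero row E).
The gcd is 1, so 16 is invertible mod 75. The last nonzero row gives 3·75 − 14·16 = 1, so t = −14. So 16^(−1) ≡ −14 ≡ 61 (mod 75). Verify: 16 · 61 = 976 ≡ 1 (mod 75). ✓

Final answer: 16^(−1) ≡ 61 (mod 75)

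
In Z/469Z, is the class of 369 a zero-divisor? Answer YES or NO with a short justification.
NO

gcd(369, 469) = 1, so 369 is a unit in Z/469Z (it has a multiplicative inverse). A unit cannot be a zero-divisor: if 369·b ≡ 0 then multiplying both sides by 369^(−1) gives b ≡ 0. So 369 is not a zero-divisor.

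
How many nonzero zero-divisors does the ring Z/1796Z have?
Z/1796Z has 899 nonzero zero-divisors

In Z/1796Z each nonzero element is either a unit (gcd with 1796 is 1) or a zero-divisor (gcd > 1). The number of units is φ(1796): factorise 1796 = 2^2 · 449, so φ(1796) = (2^2 − 2^1) · (449 − 1) = 2 · 448 = 896. The nonzero elements number 1796 − 1 = 1795. Hence the nonzero zero-divisors number 1795 − 896 = 899.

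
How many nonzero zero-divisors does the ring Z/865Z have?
In Z/865Z each nonzero element is either a unit (gcd with 865 is 1) or a zero-divisor (gcd > 1). The number of units is φ(865): factorise 865 = 5 · 173, so φ(865) = (5 − 1) · (173 − 1) = 4 · 172 = 688. The nonzero elements number 865 − 1 = 864. Hence the nonzero zero-divisors number 864 − 688 = 176.

Final answer: Z/865Z has 176 nonzero zero-divisors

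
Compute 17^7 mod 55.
8

Use repeated squaring. Binary(7) = 111. Walk through the bits of the exponent 7 left-to-right: at each bit after the leading one, square the running value, then multiply by 17 if the bit is 1 (always reducing mod 55):
  bit 1 = 1 (leading): start with 17.
  bit 2 = 1: square 17^2 = 289 ≡ 14; bit is 1, so multiply 14·17 = 238 ≡ 18 (mod 55).
  bit 3 = 1: square 18^2 = 324 ≡ 49; bit is 1, so multiply 49·17 = 833 ≡ 8 (mod 55).
Final value: 17^7 ≡ 8 (mod 55).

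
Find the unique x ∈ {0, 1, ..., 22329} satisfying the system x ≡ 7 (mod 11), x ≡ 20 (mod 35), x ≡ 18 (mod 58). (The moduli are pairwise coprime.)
The moduli 11, 35, 58 are pairwise coprime, so by the CRT there is a unique solution mod 11·35·58 = 22330.
Solve by successive substitution. Start with x ≡ 7 (mod 11).
  Combine with x ≡ 20 (mod 35): write x = 7 + 11·t and require 7 + 11·t ≡ 20 (mod 35), i.e. 11·t ≡ 20 − 7 ≡ 13 (mod 35). Since 11^(−1) ≡ 16 (mod 35), t ≡ 16·13 ≡ 33 (mod 35). So x ≡ 7 + 11·33 = 370 (mod 385).
  Combine with x ≡ 18 (mod 58): write x = 370 + 385·t and require 370 + 385·t ≡ 18 (mod 58), i.e. 385·t ≡ 18 − 370 ≡ 54 (mod 58). Since 385^(−1) ≡ 11 (mod 58) (385 ≡ 37 (mod 58)), t ≡ 11·54 ≡ 14 (mod 58). So x ≡ 370 + 385·14 = 5760 (mod 22330).
Unique solution in [0, 22330): x = 5760.

Final answer: x ≡ 5760 (mod 22330); the representative in [0, 22330) is 5760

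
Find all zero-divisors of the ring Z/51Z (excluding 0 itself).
An element a ∈ Z/51Z (with a ≠ 0) is a zero-divisor iff gcd(a, 51) > 1 (because a is a unit precisely when gcd(a, n) = 1, and in Z/nZ every nonzero, non-unit element is a zero-divisor). Scan a = 1, ..., 50 and keep those with gcd(a, 51) > 1:
  gcd(3, 51) = 3, gcd(6, 51) = 3, gcd(9, 51) = 3, gcd(12, 51) = 3, gcd(15, 51) = 3, gcd(17, 51) = 17, gcd(18, 51) = 3, gcd(21, 51) = 3, gcd(24, 51) = 3, gcd(27, 51) = 3, gcd(30, 51) = 3, gcd(33, 51) = 3, gcd(34, 51) = 17, gcd(36, 51) = 3, gcd(39, 51) = 3, gcd(42, 51) = 3, gcd(45, 51) = 3, gcd(48, 51) = 3.
All other a ∈ {1, ..., 50} have gcd(a, 51) = 1 and are units. So the nonzero zero-divisors are exactly the 18 values of a appearing in this scan.

Final answer: nonzero zero-divisors of Z/51Z = {3, 6, 9, 12, 15, 17, 18, 21, 24, 27, 30, 33, 34, 36, 39, 42, 45, 48}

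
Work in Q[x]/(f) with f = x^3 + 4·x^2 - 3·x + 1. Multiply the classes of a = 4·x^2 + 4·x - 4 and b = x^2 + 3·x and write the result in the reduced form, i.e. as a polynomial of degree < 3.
a · b ≡ 20·x^2 - 16·x (mod f(x))

First multiply in Q[x] without reducing: a · b = 4·x^4 + 16·x^3 + 8·x^2 - 12·x. Now divide by f(x) = x^3 + 4·x^2 - 3·x + 1, eliminating the leading term at each step:
  leading term 4·x^4: subtract (4·x)·f(x) = 4·x^4 + 16·x^3 - 12·x^2 + 4·x, leaving 20·x^2 - 16·x
The degree is now < 3, so this is the remainder. Hence a · b ≡ 20·x^2 - 16·x in Q[x]/(f).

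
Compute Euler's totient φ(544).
φ(544) = 256

φ is multiplicative, with φ(p^e) = p^e − p^(e−1). Factorise 544 = 2^5 · 17. Then
  φ(544) = (2^5 − 2^4) · (17 − 1) = 16 · 16 = 256.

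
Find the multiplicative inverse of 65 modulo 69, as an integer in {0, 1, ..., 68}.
65^(−1) ≡ 17 (mod 69)

Apply the extended Euclidean algorithm to (69, 65), tracking rows (r, s, t) with s·69 + t·65 = r. Each division r_prev = q·r_cur + r_new produces the new row as (previous row) − q·(current row):
  row A: (69, 1, 0)   [1·69 + 0·65 = 69]
  row B: (65, 0, 1)   [0·69 + 1·65 = 65]
  69 = 1·65 + 4   → row C = row A − 1·row B = (4, 1, −1)   [check: 1·69 − 1·65 = 4]
  65 = 16·4 + 1   → row D = row B − 16·row C = (1, −16, 17)   [check: −16·69 + 17·65 = 1]
  4 = 4·1 + 0   → remainder 0, stop. gcd = 1 (last nonzero row D).
The gcd is 1, so 65 is invertible mod 69. The last nonzero row gives −16·69 + 17·65 = 1, so t = 17. So 65^(−1) ≡ 17 (mod 69). Verify: 65 · 17 = 1105 ≡ 1 (mod 69). ✓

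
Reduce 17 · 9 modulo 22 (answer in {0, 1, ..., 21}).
21

Both factors are already reduced mod 22. 17 · 9 = 153. Dividing by 22: 153 = 6·22 + 21. So (17 · 9) mod 22 = 21.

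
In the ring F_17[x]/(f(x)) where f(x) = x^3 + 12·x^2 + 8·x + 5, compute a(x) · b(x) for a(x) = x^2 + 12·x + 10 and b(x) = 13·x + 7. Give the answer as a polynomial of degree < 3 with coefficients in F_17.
Multiply as integer polynomials: a · b = 13·x^3 + 163·x^2 + 214·x + 70. Reducing coefficients mod 17: a · b ≡ 13·x^3 + 10·x^2 + 10·x + 2. Now divide by f(x) = x^3 + 12·x^2 + 8·x + 5 in F_17[x], eliminating the leading term at each step:
  leading term 13·x^3: subtract (13)·f(x) = 13·x^3 + 3·x^2 + 2·x + 14, leaving 7·x^2 + 8·x + 5 (coefficients mod 17)
The degree is now < 3, so this is the remainder. Hence a · b ≡ 7·x^2 + 8·x + 5 in F_17[x]/(f).

Final answer: a · b ≡ 7·x^2 + 8·x + 5 (mod f(x))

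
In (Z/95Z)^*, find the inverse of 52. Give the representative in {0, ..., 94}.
52^(−1) ≡ 53 (mod 95)

Apply the extended Euclidean algorithm to (95, 52), tracking rows (r, s, t) with s·95 + t·52 = r. Each division r_prev = q·r_cur + r_new produces the new row as (previous row) − q·(current row):
  row A: (95, 1, 0)   [1·95 + 0·52 = 95]
  row B: (52, 0, 1)   [0·95 + 1·52 = 52]
  95 = 1·52 + 43   → row C = row A − 1·row B = (43, 1, −1)   [check: 1·95 − 1·52 = 43]
  52 = 1·43 + 9   → row D = row B − 1·row C = (9, −1, 2)   [check: −1·95 + 2·52 = 9]
  43 = 4·9 + 7   → row E = row C − 4·row D = (7, 5, −9)   [check: 5·95 − 9·52 = 7]
  9 = 1·7 + 2   → row F = row D − 1·row E = (2, −6, 11)   [check: −6·95 + 11·52 = 2]
  7 = 3·2 + 1   → row G = row E − 3·row F = (1, 23, −42)   [check: 23·95 − 42·52 = 1]
  2 = 2·1 + 0   → remainder 0, stop. gcd = 1 (last nonzero row G).
The gcd is 1, so 52 is invertible mod 95. The last nonzero row gives 23·95 − 42·52 = 1, so t = −42. So 52^(−1) ≡ −42 ≡ 53 (mod 95). Verify: 52 · 53 = 2756 ≡ 1 (mod 95). ✓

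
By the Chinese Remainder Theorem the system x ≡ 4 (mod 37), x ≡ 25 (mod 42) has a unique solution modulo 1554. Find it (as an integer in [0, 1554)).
x ≡ 781 (mod 1554); the representative in [0, 1554) is 781

The moduli 37, 42 are pairwise coprime, so by the CRT there is a unique solution mod 37·42 = 1554.
Solve by successive substitution. Start with x ≡ 4 (mod 37).
  Combine with x ≡ 25 (mod 42): write x = 4 + 37·t and require 4 + 37·t ≡ 25 (mod 42), i.e. 37·t ≡ 25 − 4 ≡ 21 (mod 42). Since 37^(−1) ≡ 25 (mod 42), t ≡ 25·21 ≡ 21 (mod 42). So x ≡ 4 + 37·21 = 781 (mod 1554).
Unique solution in [0, 1554): x = 781.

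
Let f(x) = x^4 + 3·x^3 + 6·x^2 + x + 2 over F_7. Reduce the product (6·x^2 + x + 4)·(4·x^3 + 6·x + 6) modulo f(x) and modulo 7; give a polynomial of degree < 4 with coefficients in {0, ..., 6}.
a · b ≡ 6·x^2 + x + 6 (mod f(x))

Multiply as integer polynomials: a · b = 24·x^5 + 4·x^4 + 52·x^3 + 42·x^2 + 30·x + 24. Reducing coefficients mod 7: a · b ≡ 3·x^5 + 4·x^4 + 3·x^3 + 2·x + 3. Now divide by f(x) = x^4 + 3·x^3 + 6·x^2 + x + 2 in F_7[x], eliminating the leading term at each step:
  leading term 3·x^5: subtract (3·x)·f(x) = 3·x^5 + 2·x^4 + 4·x^3 + 3·x^2 + 6·x, leaving 2·x^4 + 6·x^3 + 4·x^2 + 3·x + 3 (coefficients mod 7)
  leading term 2·x^4: subtract (2)·f(x) = 2·x^4 + 6·x^3 + 5·x^2 + 2·x + 4, leaving 6·x^2 + x + 6 (coefficients mod 7)
The degree is now < 4, so this is the remainder. Hence a · b ≡ 6·x^2 + x + 6 in F_7[x]/(f).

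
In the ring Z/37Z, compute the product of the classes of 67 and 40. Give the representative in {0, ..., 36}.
16

Reduce the factors first: 67 ≡ 30, 40 ≡ 3 (mod 37), so 67 · 40 ≡ 30 · 3 (mod 37). 30 · 3 = 90. Dividing by 37: 90 = 2·37 + 16. So (67 · 40) mod 37 = 16.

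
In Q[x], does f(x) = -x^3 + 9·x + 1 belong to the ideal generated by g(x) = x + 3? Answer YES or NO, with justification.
In Q[x] the ideal (g) consists of all multiples of g, so f ∈ (g) iff g | f, i.e. iff the remainder of f on division by g is 0. Divide f by g (g is monic, so eliminate the leading term of the running remainder at each step):
  leading term -x^3: subtract (-x^2)·g(x) = -x^3 - 3·x^2, leaving 3·x^2 + 9·x + 1
  leading term 3·x^2: subtract (3·x)·g(x) = 3·x^2 + 9·x, leaving 1
The remainder r(x) = 1 ≠ 0 (and deg r < deg g), so g ∤ f, i.e. f ∉ (g).

Final answer: NO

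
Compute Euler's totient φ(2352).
φ is multiplicative, with φ(p^e) = p^e − p^(e−1). Factorise 2352 = 2^4 · 3 · 7^2. Then
  φ(2352) = (2^4 − 2^3) · (3 − 1) · (7^2 − 7^1) = 8 · 2 · 42 = 672.

Final answer: φ(2352) = 672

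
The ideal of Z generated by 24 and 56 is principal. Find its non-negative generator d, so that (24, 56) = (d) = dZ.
(24, 56) = (8); d = 8

In the PID Z, (a, b) is generated by gcd(a, b). Compute gcd(56, 24) with the extended Euclidean algorithm, tracking rows (r, s, t) with s·56 + t·24 = r:
  row A: (56, 1, 0)   [1·56 + 0·24 = 56]
  row B: (24, 0, 1)   [0·56 + 1·24 = 24]
  56 = 2·24 + 8   → row C = row A − 2·row B = (8, 1, −2)   [check: 1·56 − 2·24 = 8]
  24 = 3·8 + 0   → remainder 0, stop. gcd = 8 (last nonzero row C).
So gcd(24, 56) = 8, with Bézout identity 1·56 − 2·24 = 8. Containment (⊇): the Bézout identity exhibits 8 as an element of (24, 56), giving (8) ⊆ (24, 56). Containment (⊆): since 8 | 24 and 8 | 56 (24 = 8·3, 56 = 8·7), every Z-linear combination of 24 and 56 is divisible by 8, so (24, 56) ⊆ (8). Therefore (24, 56) = (8), d = 8.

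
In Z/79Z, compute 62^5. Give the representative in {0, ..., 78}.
10

Use repeated squaring. Binary(5) = 101. Walk through the bits of the exponent 5 left-to-right: at each bit after the leading one, square the running value, then multiply by 62 if the bit is 1 (always reducing mod 79):
  bit 1 = 1 (leading): start with 62.
  bit 2 = 0: square 62^2 = 3844 ≡ 52 (mod 79).
  bit 3 = 1: square 52^2 = 2704 ≡ 18; bit is 1, so multiply 18·62 = 1116 ≡ 10 (mod 79).
Final value: 62^5 ≡ 10 (mod 79).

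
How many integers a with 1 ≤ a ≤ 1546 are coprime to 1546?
772

The number of a ∈ {1, ..., 1546} with gcd(a, 1546) = 1 is by definition Euler's totient φ(1546). φ is multiplicative, with φ(p^e) = p^e − p^(e−1). Factorise 1546 = 2 · 773. Then
  φ(1546) = (2 − 1) · (773 − 1) = 1 · 772 = 772.
So there are 772 such integers.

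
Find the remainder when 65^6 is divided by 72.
Use repeated squaring. Binary(6) = 110. Walk through the bits of the exponent 6 left-to-right: at each bit after the leading one, square the running value, then multiply by 65 if the bit is 1 (always reducing mod 72):
  bit 1 = 1 (leading): start with 65.
  bit 2 = 1: square 65^2 = 4225 ≡ 49; bit is 1, so multiply 49·65 = 3185 ≡ 17 (mod 72).
  bit 3 = 0: square 17^2 = 289 ≡ 1 (mod 72).
Final value: 65^6 ≡ 1 (mod 72).

Final answer: 1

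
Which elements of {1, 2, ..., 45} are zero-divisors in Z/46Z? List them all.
An element a ∈ Z/46Z (with a ≠ 0) is a zero-divisor iff gcd(a, 46) > 1 (because a is a unit precisely when gcd(a, n) = 1, and in Z/nZ every nonzero, non-unit element is a zero-divisor). Scan a = 1, ..., 45 and keep those with gcd(a, 46) > 1:
  gcd(2, 46) = 2, gcd(4, 46) = 2, gcd(6, 46) = 2, gcd(8, 46) = 2, gcd(10, 46) = 2, gcd(12, 46) = 2, gcd(14, 46) = 2, gcd(16, 46) = 2, gcd(18, 46) = 2, gcd(20, 46) = 2, gcd(22, 46) = 2, gcd(23, 46) = 23, gcd(24, 46) = 2, gcd(26, 46) = 2, gcd(28, 46) = 2, gcd(30, 46) = 2, gcd(32, 46) = 2, gcd(34, 46) = 2, gcd(36, 46) = 2, gcd(38, 46) = 2, gcd(40, 46) = 2, gcd(42, 46) = 2, gcd(44, 46) = 2.
All other a ∈ {1, ..., 45} have gcd(a, 46) = 1 and are units. So the nonzero zero-divisors are exactly the 23 values of a appearing in this scan.

Final answer: nonzero zero-divisors of Z/46Z = {2, 4, 6, 8, 10, 12, 14, 16, 18, 20, 22, 23, 24, 26, 28, 30, 32, 34, 36, 38, 40, 42, 44}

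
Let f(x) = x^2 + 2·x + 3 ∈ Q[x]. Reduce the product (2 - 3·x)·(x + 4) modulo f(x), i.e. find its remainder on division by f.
a · b ≡ 17 - 4·x (mod f(x))

First multiply in Q[x] without reducing: a · b = -3·x^2 - 10·x + 8. Now divide by f(x) = x^2 + 2·x + 3, eliminating the leading term at each step:
  leading term -3·x^2: subtract (-3)·f(x) = -3·x^2 - 6·x - 9, leaving 17 - 4·x
The degree is now < 2, so this is the remainder. Hence a · b ≡ 17 - 4·x in Q[x]/(f).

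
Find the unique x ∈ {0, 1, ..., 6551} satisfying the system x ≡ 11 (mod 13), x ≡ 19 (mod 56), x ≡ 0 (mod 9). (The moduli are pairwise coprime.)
The moduli 13, 56, 9 are pairwise coprime, so by the CRT there is a unique solution mod 13·56·9 = 6552.
Solve by successive substitution. Start with x ≡ 11 (mod 13).
  Combine with x ≡ 19 (mod 56): write x = 11 + 13·t and require 11 + 13·t ≡ 19 (mod 56), i.e. 13·t ≡ 19 − 11 ≡ 8 (mod 56). Since 13^(−1) ≡ 13 (mod 56), t ≡ 13·8 ≡ 48 (mod 56). So x ≡ 11 + 13·48 = 635 (mod 728).
  Combine with x ≡ 0 (mod 9): write x = 635 + 728·t and require 635 + 728·t ≡ 0 (mod 9), i.e. 728·t ≡ 0 − 635 ≡ 4 (mod 9). Since 728^(−1) ≡ 8 (mod 9) (728 ≡ 8 (mod 9)), t ≡ 8·4 ≡ 5 (mod 9). So x ≡ 635 + 728·5 = 4275 (mod 6552).
Unique solution in [0, 6552): x = 4275.

Final answer: x ≡ 4275 (mod 6552); the representative in [0, 6552) is 4275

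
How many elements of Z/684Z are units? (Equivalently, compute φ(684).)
Z/684Z has φ(684) = 216 units

An element a ∈ Z/684Z is a unit iff gcd(a, 684) = 1, so the number of units is φ(684). φ is multiplicative, with φ(p^e) = p^e − p^(e−1). Factorise 684 = 2^2 · 3^2 · 19. Then
  φ(684) = (2^2 − 2^1) · (3^2 − 3^1) · (19 − 1) = 2 · 6 · 18 = 216.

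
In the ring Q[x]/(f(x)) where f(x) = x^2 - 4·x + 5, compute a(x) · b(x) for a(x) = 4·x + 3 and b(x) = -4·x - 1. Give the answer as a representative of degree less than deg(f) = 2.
First multiply in Q[x] without reducing: a · b = -16·x^2 - 16·x - 3. Now divide by f(x) = x^2 - 4·x + 5, eliminating the leading term at each step:
  leading term -16·x^2: subtract (-16)·f(x) = -16·x^2 + 64·x - 80, leaving 77 - 80·x
The degree is now < 2, so this is the remainder. Hence a · b ≡ 77 - 80·x in Q[x]/(f).

Final answer: a · b ≡ 77 - 80·x (mod f(x))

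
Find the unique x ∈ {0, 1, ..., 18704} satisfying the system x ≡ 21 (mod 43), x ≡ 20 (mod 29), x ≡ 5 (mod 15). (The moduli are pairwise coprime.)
x ≡ 11330 (mod 18705); the representative in [0, 18705) is 11330

The moduli 43, 29, 15 are pairwise coprime, so by the CRT there is a unique solution mod 43·29·15 = 18705.
Solve by successive substitution. Start with x ≡ 21 (mod 43).
  Combine with x ≡ 20 (mod 29): write x = 21 + 43·t and require 21 + 43·t ≡ 20 (mod 29), i.e. 43·t ≡ 20 − 21 ≡ 28 (mod 29). Since 43^(−1) ≡ 27 (mod 29) (43 ≡ 14 (mod 29)), t ≡ 27·28 ≡ 2 (mod 29). So x ≡ 21 + 43·2 = 107 (mod 1247).
  Combine with x ≡ 5 (mod 15): write x = 107 + 1247·t and require 107 + 1247·t ≡ 5 (mod 15), i.e. 1247·t ≡ 5 − 107 ≡ 3 (mod 15). Since 1247^(−1) ≡ 8 (mod 15) (1247 ≡ 2 (mod 15)), t ≡ 8·3 ≡ 9 (mod 15). So x ≡ 107 + 1247·9 = 11330 (mod 18705).
Unique solution in [0, 18705): x = 11330.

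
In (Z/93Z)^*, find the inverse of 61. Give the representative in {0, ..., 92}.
61^(−1) ≡ 61 (mod 93)

Apply the extended Euclidean algorithm to (93, 61), tracking rows (r, s, t) with s·93 + t·61 = r. Each division r_prev = q·r_cur + r_new produces the new row as (previous row) − q·(current row):
  row A: (93, 1, 0)   [1·93 + 0·61 = 93]
  row B: (61, 0, 1)   [0·93 + 1·61 = 61]
  93 = 1·61 + 32   → row C = row A − 1·row B = (32, 1, −1)   [check: 1·93 − 1·61 = 32]
  61 = 1·32 + 29   → row D = row B − 1·row C = (29, −1, 2)   [check: −1·93 + 2·61 = 29]
  32 = 1·29 + 3   → row E = row C − 1·row D = (3, 2, −3)   [check: 2·93 − 3·61 = 3]
  29 = 9·3 + 2   → row F = row D − 9·row E = (2, −19, 29)   [check: −19·93 + 29·61 = 2]
  3 = 1·2 + 1   → row G = row E − 1·row F = (1, 21, −32)   [check: 21·93 − 32·61 = 1]
  2 = 2·1 + 0   → remainder 0, stop. gcd = 1 (last nonzero row G).
The gcd is 1, so 61 is invertible mod 93. The last nonzero row gives 21·93 − 32·61 = 1, so t = −32. So 61^(−1) ≡ −32 ≡ 61 (mod 93). Verify: 61 · 61 = 3721 ≡ 1 (mod 93). ✓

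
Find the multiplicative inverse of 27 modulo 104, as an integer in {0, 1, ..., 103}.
27^(−1) ≡ 27 (mod 104)

Apply the extended Euclidean algorithm to (104, 27), tracking rows (r, s, t) with s·104 + t·27 = r. Each division r_prev = q·r_cur + r_new produces the new row as (previous row) − q·(current row):
  row A: (104, 1, 0)   [1·104 + 0·27 = 104]
  row B: (27, 0, 1)   [0·104 + 1·27 = 27]
  104 = 3·27 + 23   → row C = row A − 3·row B = (23, 1, −3)   [check: 1·104 − 3·27 = 23]
  27 = 1·23 + 4   → row D = row B − 1·row C = (4, −1, 4)   [check: −1·104 + 4·27 = 4]
  23 = 5·4 + 3   → row E = row C − 5·row D = (3, 6, −23)   [check: 6·104 − 23·27 = 3]
  4 = 1·3 + 1   → row F = row D − 1·row E = (1, −7, 27)   [check: −7·104 + 27·27 = 1]
  3 = 3·1 + 0   → remainder 0, stop. gcd = 1 (last nonzero row F).
The gcd is 1, so 27 is invertible mod 104. The last nonzero row gives −7·104 + 27·27 = 1, so t = 27. So 27^(−1) ≡ 27 (mod 104). Verify: 27 · 27 = 729 ≡ 1 (mod 104). ✓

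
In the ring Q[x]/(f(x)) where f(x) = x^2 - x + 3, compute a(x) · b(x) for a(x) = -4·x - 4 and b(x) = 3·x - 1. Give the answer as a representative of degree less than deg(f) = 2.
First multiply in Q[x] without reducing: a · b = -12·x^2 - 8·x + 4. Now divide by f(x) = x^2 - x + 3, eliminating the leading term at each step:
  leading term -12·x^2: subtract (-12)·f(x) = -12·x^2 + 12·x - 36, leaving 40 - 20·x
The degree is now < 2, so this is the remainder. Hence a · b ≡ 40 - 20·x in Q[x]/(f).

Final answer: a · b ≡ 40 - 20·x (mod f(x))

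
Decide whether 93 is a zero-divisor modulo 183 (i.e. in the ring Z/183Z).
gcd(93, 183) = 3 > 1, so 93 is not a unit in Z/183Z. In Z/nZ every nonzero non-unit is a zero-divisor: explicitly, take b = 183/gcd = 61 ≠ 0 (mod 183); then 93·61 = 5673 = 31·183, i.e. 93·61 ≡ 0 (mod 183). So 93 is a zero-divisor.

Final answer: YES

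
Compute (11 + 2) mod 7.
Reduce the summands first: 11 ≡ 4 (mod 7), so 11 + 2 ≡ 4 + 2 (mod 7). 4 + 2 = 6; 6 = 0·7 + 6, so (11 + 2) mod 7 = 6.

Final answer: 6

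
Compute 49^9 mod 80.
49

Use repeated squaring. Binary(9) = 1001. Walk through the bits of the exponent 9 left-to-right: at each bit after the leading one, square the running value, then multiply by 49 if the bit is 1 (always reducing mod 80):
  bit 1 = 1 (leading): start with 49.
  bit 2 = 0: square 49^2 = 2401 ≡ 1 (mod 80).
  bit 3 = 0: square 1^2 = 1 (mod 80).
  bit 4 = 1: square 1^2 = 1; bit is 1, so multiply 1·49 = 49 (mod 80).
Final value: 49^9 ≡ 49 (mod 80).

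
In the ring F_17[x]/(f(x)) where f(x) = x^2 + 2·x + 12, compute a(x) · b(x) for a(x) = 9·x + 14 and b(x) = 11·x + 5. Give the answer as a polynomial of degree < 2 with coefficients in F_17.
Multiply as integer polynomials: a · b = 99·x^2 + 199·x + 70. Reducing coefficients mod 17: a · b ≡ 14·x^2 + 12·x + 2. Now divide by f(x) = x^2 + 2·x + 12 in F_17[x], eliminating the leading term at each step:
  leading term 14·x^2: subtract (14)·f(x) = 14·x^2 + 11·x + 15, leaving x + 4 (coefficients mod 17)
The degree is now < 2, so this is the remainder. Hence a · b ≡ x + 4 in F_17[x]/(f).

Final answer: a · b ≡ x + 4 (mod f(x))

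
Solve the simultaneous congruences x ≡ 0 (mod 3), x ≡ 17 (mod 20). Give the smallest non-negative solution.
The moduli 3, 20 are pairwise coprime, so by the CRT there is a unique solution mod 3·20 = 60.
Solve by successive substitution. Start with x ≡ 0 (mod 3).
  Combine with x ≡ 17 (mod 20): write x = 3·t and require 3·t ≡ 17 (mod 20). Since 3^(−1) ≡ 7 (mod 20), t ≡ 7·17 ≡ 19 (mod 20). So x ≡ 3·19 = 57 (mod 60).
Unique solution in [0, 60): x = 57.

Final answer: x ≡ 57 (mod 60); the representative in [0, 60) is 57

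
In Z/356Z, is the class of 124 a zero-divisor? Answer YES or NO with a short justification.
YES

gcd(124, 356) = 4 > 1, so 124 is not a unit in Z/356Z. In Z/nZ every nonzero non-unit is a zero-divisor: explicitly, take b = 356/gcd = 89 ≠ 0 (mod 356); then 124·89 = 11036 = 31·356, i.e. 124·89 ≡ 0 (mod 356). So 124 is a zero-divisor.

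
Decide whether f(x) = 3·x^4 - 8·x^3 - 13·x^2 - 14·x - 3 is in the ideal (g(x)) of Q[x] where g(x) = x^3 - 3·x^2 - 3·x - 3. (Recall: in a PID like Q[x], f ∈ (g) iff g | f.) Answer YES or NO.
NO

In Q[x] the ideal (g) consists of all multiples of g, so f ∈ (g) iff g | f, i.e. iff the remainder of f on division by g is 0. Divide f by g (g is monic, so eliminate the leading term of the running remainder at each step):
  leading term 3·x^4: subtract (3·x)·g(x) = 3·x^4 - 9·x^3 - 9·x^2 - 9·x, leaving x^3 - 4·x^2 - 5·x - 3
  leading term x^3: subtract (1)·g(x) = x^3 - 3·x^2 - 3·x - 3, leaving -x^2 - 2·x
The remainder r(x) = -x^2 - 2·x ≠ 0 (and deg r < deg g), so g ∤ f, i.e. f ∉ (g).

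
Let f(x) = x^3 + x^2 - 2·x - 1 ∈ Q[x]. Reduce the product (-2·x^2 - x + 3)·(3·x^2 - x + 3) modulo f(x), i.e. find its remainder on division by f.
a · b ≡ -13·x^2 - 2·x + 14 (mod f(x))

First multiply in Q[x] without reducing: a · b = -6·x^4 - x^3 + 4·x^2 - 6·x + 9. Now divide by f(x) = x^3 + x^2 - 2·x - 1, eliminating the leading term at each step:
  leading term -6·x^4: subtract (-6·x)·f(x) = -6·x^4 - 6·x^3 + 12·x^2 + 6·x, leaving 5·x^3 - 8·x^2 - 12·x + 9
  leading term 5·x^3: subtract (5)·f(x) = 5·x^3 + 5·x^2 - 10·x - 5, leaving -13·x^2 - 2·x + 14
The degree is now < 3, so this is the remainder. Hence a · b ≡ -13·x^2 - 2·x + 14 in Q[x]/(f).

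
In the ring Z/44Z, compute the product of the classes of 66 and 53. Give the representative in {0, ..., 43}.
Reduce the factors first: 66 ≡ 22, 53 ≡ 9 (mod 44), so 66 · 53 ≡ 22 · 9 (mod 44). 22 · 9 = 198. Dividing by 44: 198 = 4·44 + 22. So (66 · 53) mod 44 = 22.

Final answer: 22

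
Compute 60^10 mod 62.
Use repeated squaring. Binary(10) = 1010. Walk through the bits of the exponent 10 left-to-right: at each bit after the leading one, square the running value, then multiply by 60 if the bit is 1 (always reducing mod 62):
  bit 1 = 1 (leading): start with 60.
  bit 2 = 0: square 60^2 = 3600 ≡ 4 (mod 62).
  bit 3 = 1: square 4^2 = 16; bit is 1, so multiply 16·60 = 960 ≡ 30 (mod 62).
  bit 4 = 0: square 30^2 = 900 ≡ 32 (mod 62).
Final value: 60^10 ≡ 32 (mod 62).

Final answer: 32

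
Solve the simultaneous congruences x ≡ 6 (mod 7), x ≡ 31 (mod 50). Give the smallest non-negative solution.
The moduli 7, 50 are pairwise coprime, so by the CRT there is a unique solution mod 7·50 = 350.
Solve by successive substitution. Start with x ≡ 6 (mod 7).
  Combine with x ≡ 31 (mod 50): write x = 6 + 7·t and require 6 + 7·t ≡ 31 (mod 50), i.e. 7·t ≡ 31 − 6 ≡ 25 (mod 50). Since 7^(−1) ≡ 43 (mod 50), t ≡ 43·25 ≡ 25 (mod 50). So x ≡ 6 + 7·25 = 181 (mod 350).
Unique solution in [0, 350): x = 181.

Final answer: x ≡ 181 (mod 350); the representative in [0, 350) is 181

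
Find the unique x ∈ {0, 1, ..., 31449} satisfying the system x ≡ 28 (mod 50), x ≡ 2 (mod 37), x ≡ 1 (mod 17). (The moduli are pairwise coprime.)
The moduli 50, 37, 17 are pairwise coprime, so by the CRT there is a unique solution mod 50·37·17 = 31450.
Solve by successive substitution. Start with x ≡ 28 (mod 50).
  Combine with x ≡ 2 (mod 37): write x = 28 + 50·t and require 28 + 50·t ≡ 2 (mod 37), i.e. 50·t ≡ 2 − 28 ≡ 11 (mod 37). Since 50^(−1) ≡ 20 (mod 37) (50 ≡ 13 (mod 37)), t ≡ 20·11 ≡ 35 (mod 37). So x ≡ 28 + 50·35 = 1778 (mod 1850).
  Combine with x ≡ 1 (mod 17): write x = 1778 + 1850·t and require 1778 + 1850·t ≡ 1 (mod 17), i.e. 1850·t ≡ 1 − 1778 ≡ 8 (mod 17). Since 1850^(−1) ≡ 11 (mod 17) (1850 ≡ 14 (mod 17)), t ≡ 11·8 ≡ 3 (mod 17). So x ≡ 1778 + 1850·3 = 7328 (mod 31450).
Unique solution in [0, 31450): x = 7328.

Final answer: x ≡ 7328 (mod 31450); the representative in [0, 31450) is 7328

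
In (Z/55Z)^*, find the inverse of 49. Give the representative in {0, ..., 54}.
Apply the extended Euclidean algorithm to (55, 49), tracking rows (r, s, t) with s·55 + t·49 = r. Each division r_prev = q·r_cur + r_new produces the new row as (previous row) − q·(current row):
  row A: (55, 1, 0)   [1·55 + 0·49 = 55]
  row B: (49, 0, 1)   [0·55 + 1·49 = 49]
  55 = 1·49 + 6   → row C = row A − 1·row B = (6, 1, −1)   [check: 1·55 − 1·49 = 6]
  49 = 8·6 + 1   → row D = row B − 8·row C = (1, −8, 9)   [check: −8·55 + 9·49 = 1]
  6 = 6·1 + 0   → remainder 0, stop. gcd = 1 (last nonzero row D).
The gcd is 1, so 49 is invertible mod 55. The last nonzero row gives −8·55 + 9·49 = 1, so t = 9. So 49^(−1) ≡ 9 (mod 55). Verify: 49 · 9 = 441 ≡ 1 (mod 55). ✓

Final answer: 49^(−1) ≡ 9 (mod 55)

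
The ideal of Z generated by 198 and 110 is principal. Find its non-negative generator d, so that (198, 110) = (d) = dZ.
(198, 110) = (22); d = 22

In the PID Z, (a, b) is generated by gcd(a, b). Compute gcd(198, 110) with the extended Euclidean algorithm, tracking rows (r, s, t) with s·198 + t·110 = r:
  row A: (198, 1, 0)   [1·198 + 0·110 = 198]
  row B: (110, 0, 1)   [0·198 + 1·110 = 110]
  198 = 1·110 + 88   → row C = row A − 1·row B = (88, 1, −1)   [check: 1·198 − 1·110 = 88]
  110 = 1·88 + 22   → row D = row B − 1·row C = (22, −1, 2)   [check: −1·198 + 2·110 = 22]
  88 = 4·22 + 0   → remainder 0, stop. gcd = 22 (last nonzero row D).
So gcd(198, 110) = 22, with Bézout identity −1·198 + 2·110 = 22. Containment (⊇): the Bézout identity exhibits 22 as an element of (198, 110), giving (22) ⊆ (198, 110). Containment (⊆): since 22 | 198 and 22 | 110 (198 = 22·9, 110 = 22·5), every Z-linear combination of 198 and 110 is divisible by 22, so (198, 110) ⊆ (22). Therefore (198, 110) = (22), d = 22.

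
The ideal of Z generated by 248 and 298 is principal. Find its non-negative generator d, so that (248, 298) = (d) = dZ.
(248, 298) = (2); d = 2

In the PID Z, (a, b) is generated by gcd(a, b). Compute gcd(298, 248) with the extended Euclidean algorithm, tracking rows (r, s, t) with s·298 + t·248 = r:
  row A: (298, 1, 0)   [1·298 + 0·248 = 298]
  row B: (248, 0, 1)   [0·298 + 1·248 = 248]
  298 = 1·248 + 50   → row C = row A − 1·row B = (50, 1, −1)   [check: 1·298 − 1·248 = 50]
  248 = 4·50 + 48   → row D = row B − 4·row C = (48, −4, 5)   [check: −4·298 + 5·248 = 48]
  50 = 1·48 + 2   → row E = row C − 1·row D = (2, 5, −6)   [check: 5·298 − 6·248 = 2]
  48 = 24·2 + 0   → remainder 0, stop. gcd = 2 (last nonzero row E).
So gcd(248, 298) = 2, with Bézout identity 5·298 − 6·248 = 2. Containment (⊇): the Bézout identity exhibits 2 as an element of (248, 298), giving (2) ⊆ (248, 298). Containment (⊆): since 2 | 248 and 2 | 298 (248 = 2·124, 298 = 2·149), every Z-linear combination of 248 and 298 is divisible by 2, so (248, 298) ⊆ (2). Therefore (248, 298) = (2), d = 2.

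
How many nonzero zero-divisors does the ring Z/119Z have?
Z/119Z has 22 nonzero zero-divisors

In Z/119Z each nonzero element is either a unit (gcd with 119 is 1) or a zero-divisor (gcd > 1). The number of units is φ(119): factorise 119 = 7 · 17, so φ(119) = (7 − 1) · (17 − 1) = 6 · 16 = 96. The nonzero elements number 119 − 1 = 118. Hence the nonzero zero-divisors number 118 − 96 = 22.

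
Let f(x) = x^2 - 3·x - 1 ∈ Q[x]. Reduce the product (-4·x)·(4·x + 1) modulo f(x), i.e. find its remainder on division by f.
a · b ≡ -52·x - 16 (mod f(x))

First multiply in Q[x] without reducing: a · b = -16·x^2 - 4·x. Now divide by f(x) = x^2 - 3·x - 1, eliminating the leading term at each step:
  leading term -16·x^2: subtract (-16)·f(x) = -16·x^2 + 48·x + 16, leaving -52·x - 16
The degree is now < 2, so this is the remainder. Hence a · b ≡ -52·x - 16 in Q[x]/(f).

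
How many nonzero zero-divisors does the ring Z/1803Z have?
Z/1803Z has 602 nonzero zero-divisors

In Z/1803Z each nonzero element is either a unit (gcd with 1803 is 1) or a zero-divisor (gcd > 1). The number of units is φ(1803): factorise 1803 = 3 · 601, so φ(1803) = (3 − 1) · (601 − 1) = 2 · 600 = 1200. The nonzero elements number 1803 − 1 = 1802. Hence the nonzero zero-divisors number 1802 − 1200 = 602.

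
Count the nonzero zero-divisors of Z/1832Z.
In Z/1832Z each nonzero element is either a unit (gcd with 1832 is 1) or a zero-divisor (gcd > 1). The number of units is φ(1832): factorise 1832 = 2^3 · 229, so φ(1832) = (2^3 − 2^2) · (229 − 1) = 4 · 228 = 912. The nonzero elements number 1832 − 1 = 1831. Hence the nonzero zero-divisors number 1831 − 912 = 919.

Final answer: Z/1832Z has 919 nonzero zero-divisors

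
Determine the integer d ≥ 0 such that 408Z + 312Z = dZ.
(408, 312) = (24); d = 24

In the PID Z, (a, b) is generated by gcd(a, b). Compute gcd(408, 312) with the extended Euclidean algorithm, tracking rows (r, s, t) with s·408 + t·312 = r:
  row A: (408, 1, 0)   [1·408 + 0·312 = 408]
  row B: (312, 0, 1)   [0·408 + 1·312 = 312]
  408 = 1·312 + 96   → row C = row A − 1·row B = (96, 1, −1)   [check: 1·408 − 1·312 = 96]
  312 = 3·96 + 24   → row D = row B − 3·row C = (24, −3, 4)   [check: −3·408 + 4·312 = 24]
  96 = 4·24 + 0   → remainder 0, stop. gcd = 24 (last nonzero row D).
So gcd(408, 312) = 24, with Bézout identity −3·408 + 4·312 = 24. Containment (⊇): the Bézout identity exhibits 24 as an element of (408, 312), giving (24) ⊆ (408, 312). Containment (⊆): since 24 | 408 and 24 | 312 (408 = 24·17, 312 = 24·13), every Z-linear combination of 408 and 312 is divisible by 24, so (408, 312) ⊆ (24). Therefore (408, 312) = (24), d = 24.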